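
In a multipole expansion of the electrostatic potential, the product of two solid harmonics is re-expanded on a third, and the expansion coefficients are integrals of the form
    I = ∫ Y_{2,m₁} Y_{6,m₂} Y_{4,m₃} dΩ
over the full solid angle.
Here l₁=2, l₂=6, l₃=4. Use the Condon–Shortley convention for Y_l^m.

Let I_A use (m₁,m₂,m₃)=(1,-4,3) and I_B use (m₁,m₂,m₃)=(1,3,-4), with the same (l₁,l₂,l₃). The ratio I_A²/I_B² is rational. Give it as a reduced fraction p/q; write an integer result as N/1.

80/3

Shared (l₁,l₂,l₃)=(2,6,4): N and (l;000)² cancel in I_A²/I_B².
A: Δ = 4!·0!·8!/13! = 1/6435; Racah Σ t=1..1: t=1:−1/30240 = -1/30240; ⇒ 3j(2 6 4; 1 -4 3)² = 16/429, sgn +1
B: Δ = 4!·0!·8!/13! = 1/6435; Racah Σ t=1..1: t=1:−1/241920 = -1/241920; ⇒ 3j(2 6 4; 1 3 -4)² = 1/715, sgn -1
I_A²/I_B² = (16/429)/(1/715) = 80/3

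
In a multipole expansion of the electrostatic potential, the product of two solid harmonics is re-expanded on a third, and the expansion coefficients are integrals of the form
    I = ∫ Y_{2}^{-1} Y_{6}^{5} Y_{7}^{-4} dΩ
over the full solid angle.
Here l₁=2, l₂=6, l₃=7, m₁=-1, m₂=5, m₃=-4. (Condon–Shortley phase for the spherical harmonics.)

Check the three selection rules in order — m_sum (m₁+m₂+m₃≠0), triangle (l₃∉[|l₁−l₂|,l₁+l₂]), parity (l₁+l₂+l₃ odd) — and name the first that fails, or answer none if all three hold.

azimuthal sum: -1 + 5 − 4 = 0  ✓
4 ≤ 7 ≤ 8 (triangle on l)  ✓
L = 2 + 6 + 7 = 15 (odd)  ✗

parity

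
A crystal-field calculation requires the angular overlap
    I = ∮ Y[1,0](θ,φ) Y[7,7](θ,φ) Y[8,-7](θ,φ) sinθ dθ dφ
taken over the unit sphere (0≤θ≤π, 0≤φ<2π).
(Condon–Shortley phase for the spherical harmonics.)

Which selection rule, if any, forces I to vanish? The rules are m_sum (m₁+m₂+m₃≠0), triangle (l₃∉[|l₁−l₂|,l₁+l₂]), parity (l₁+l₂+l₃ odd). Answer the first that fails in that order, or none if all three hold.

none

Σmᵢ = 0  ✓
l₃∈[|l₁−l₂|,l₁+l₂]=[6,8], have l₃=8  ✓
Σlᵢ = 16 ⇒ even  ✓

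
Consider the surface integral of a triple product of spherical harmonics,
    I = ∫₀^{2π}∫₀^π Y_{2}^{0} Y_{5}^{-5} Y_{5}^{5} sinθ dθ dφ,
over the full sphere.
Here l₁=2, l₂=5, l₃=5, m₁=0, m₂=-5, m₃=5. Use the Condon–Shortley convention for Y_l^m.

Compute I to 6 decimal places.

0.242609

Checks pass: Σm=0; 12 even; l₃=5∈[3,7].
(2·2+1)(2·5+1)(2·5+1) = 605
Δ: 2! 2! 8! / 13! → 1/38610
sum: t=0:+1/2880 t=1:−1/576 t=2:+1/2880 = -1/960
3j²(2 5 5; 0 0 0) = Δ·Π!·Σ² = 10/429  (sign +1)
sum: t=0:+1/161280 = 1/161280
3j²(2 5 5; 0 -5 5) = Δ·Π!·Σ² = 15/286  (sign +1)
combine: 4πI² = 605·10/429·15/286 = 125/169
take √, sign +1: I = 0.24260890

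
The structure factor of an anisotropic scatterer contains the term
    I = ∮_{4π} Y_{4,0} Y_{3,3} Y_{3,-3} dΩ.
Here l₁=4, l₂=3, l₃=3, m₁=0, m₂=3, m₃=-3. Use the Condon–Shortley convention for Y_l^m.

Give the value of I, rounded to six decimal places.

Rules hold: Σm=0, L=10 even, 1≤3≤7.
N = 9·7·7 = 441
Δ = 4!·4!·2!/11! = 1/34650
Racah Σ t=1..3: t=1:−1/72 t=2:+1/16 t=3:−1/72 = 5/144
⇒ 3j(4 3 3; 0 0 0)² = 2/77, sgn -1
Racah Σ t=4..4: t=4:+1/1152 = 1/1152
⇒ 3j(4 3 3; 0 3 -3)² = 1/154, sgn +1
4πI² = N·(3j₀)²·(3jₘ)² = 9/121
I = -1·√(0.0743802/4π) = -0.07693494

-0.076935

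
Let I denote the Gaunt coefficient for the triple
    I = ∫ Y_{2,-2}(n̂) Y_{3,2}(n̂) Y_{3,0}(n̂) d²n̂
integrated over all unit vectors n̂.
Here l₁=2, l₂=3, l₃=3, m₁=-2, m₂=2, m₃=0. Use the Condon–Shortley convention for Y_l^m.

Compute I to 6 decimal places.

Rules hold: Σm=0, L=8 even, 1≤3≤5.
N = 5·7·7 = 245
Δ = 2!·2!·4!/9! = 1/3780
Racah Σ t=0..2: t=0:+1/24 t=1:−1/4 t=2:+1/24 = -1/6
⇒ 3j(2 3 3; 0 0 0)² = 4/105, sgn +1
Racah Σ t=2..2: t=2:+1/24 = 1/24
⇒ 3j(2 3 3; -2 2 0)² = 1/21, sgn -1
4πI² = N·(3j₀)²·(3jₘ)² = 4/9
I = -1·√(0.444444/4π) = -0.18806319

-0.188063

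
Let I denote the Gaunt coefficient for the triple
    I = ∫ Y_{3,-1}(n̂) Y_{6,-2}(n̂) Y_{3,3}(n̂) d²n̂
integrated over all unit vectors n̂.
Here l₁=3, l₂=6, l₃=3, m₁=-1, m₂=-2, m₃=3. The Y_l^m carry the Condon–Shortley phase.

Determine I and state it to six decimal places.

0.062728

Checks pass: Σm=0; 12 even; l₃=3∈[3,9].
(2·3+1)(2·6+1)(2·3+1) = 637
Δ: 6! 0! 6! / 13! → 1/12012
sum: t=3:−1/1296 = -1/1296
3j²(3 6 3; 0 0 0) = Δ·Π!·Σ² = 100/3003  (sign +1)
sum: t=4:+1/34560 = 1/34560
3j²(3 6 3; -1 -2 3) = Δ·Π!·Σ² = 1/429  (sign +1)
combine: 4πI² = 637·100/3003·1/429 = 700/14157
take √, sign +1: I = 0.06272757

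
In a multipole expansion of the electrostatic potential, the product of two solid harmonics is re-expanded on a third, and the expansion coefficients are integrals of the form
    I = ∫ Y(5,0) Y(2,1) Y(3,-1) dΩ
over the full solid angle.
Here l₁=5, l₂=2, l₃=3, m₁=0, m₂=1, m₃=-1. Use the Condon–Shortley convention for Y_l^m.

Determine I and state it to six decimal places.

0.169433

Rules hold: Σm=0, L=10 even, 3≤3≤7.
N = 11·5·7 = 385
Δ = 4!·6!·0!/11! = 1/2310
Racah Σ t=2..2: t=2:+1/144 = 1/144
⇒ 3j(5 2 3; 0 0 0)² = 10/231, sgn -1
Racah Σ t=3..3: t=3:−1/288 = -1/288
⇒ 3j(5 2 3; 0 1 -1)² = 5/231, sgn -1
4πI² = N·(3j₀)²·(3jₘ)² = 250/693
I = +1·√(0.36075/4π) = 0.16943318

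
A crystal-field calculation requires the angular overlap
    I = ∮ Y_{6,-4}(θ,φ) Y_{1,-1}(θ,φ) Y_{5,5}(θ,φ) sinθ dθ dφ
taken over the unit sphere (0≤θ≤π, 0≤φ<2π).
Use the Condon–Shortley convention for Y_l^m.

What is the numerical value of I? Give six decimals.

0.040859

m-sum 0 ✓  L=12 even ✓  5≤5≤7 ✓
Π(2lᵢ+1) = 13×3×11 = 429
triangle coeff Δ(6,1,5) = 1/858
Σ_t [1,1]: t=1:−1/14400 = -1/14400
(3j)²=6/143 [(6 1 5; 0 0 0)], sign=+1
Σ_t [0,0]: t=0:+1/7257600 = 1/7257600
(3j)²=1/858 [(6 1 5; -4 -1 5)], sign=+1
⇒ 4πI² = 3/143
I = (+1)√(3/143/(4π)) = 0.04085899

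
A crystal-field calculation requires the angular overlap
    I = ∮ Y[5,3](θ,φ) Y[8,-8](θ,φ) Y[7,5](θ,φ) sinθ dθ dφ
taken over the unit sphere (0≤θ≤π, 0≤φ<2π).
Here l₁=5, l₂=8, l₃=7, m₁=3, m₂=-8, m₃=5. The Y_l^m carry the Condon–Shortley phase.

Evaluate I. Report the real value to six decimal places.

0.177762

Checks pass: Σm=0; 20 even; l₃=7∈[3,13].
(2·5+1)(2·8+1)(2·7+1) = 2805
Δ: 6! 4! 10! / 21! → 1/814773960
sum: t=1:−1/87091200 t=2:+1/4976640 t=3:−1/2073600 t=4:+1/4976640 t=5:−1/87091200 = -1/9676800
3j²(5 8 7; 0 0 0) = Δ·Π!·Σ² = 360/46189  (sign +1)
sum: t=0:+1/10450944000 = 1/10450944000
3j²(5 8 7; 3 -8 5) = Δ·Π!·Σ² = 88/4845  (sign +1)
combine: 4πI² = 2805·360/46189·88/4845 = 31680/79781
take √, sign +1: I = 0.17776159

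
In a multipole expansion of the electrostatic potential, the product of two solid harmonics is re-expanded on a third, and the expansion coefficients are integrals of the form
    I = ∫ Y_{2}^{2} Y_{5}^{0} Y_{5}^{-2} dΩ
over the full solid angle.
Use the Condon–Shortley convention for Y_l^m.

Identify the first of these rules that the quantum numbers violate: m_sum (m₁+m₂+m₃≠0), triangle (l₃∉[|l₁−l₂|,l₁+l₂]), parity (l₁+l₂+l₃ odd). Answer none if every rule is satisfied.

azimuthal sum: 2 + 0 − 2 = 0  ✓
3 ≤ 5 ≤ 7 (triangle on l)  ✓
L = 2 + 5 + 5 = 12 (even)  ✓

none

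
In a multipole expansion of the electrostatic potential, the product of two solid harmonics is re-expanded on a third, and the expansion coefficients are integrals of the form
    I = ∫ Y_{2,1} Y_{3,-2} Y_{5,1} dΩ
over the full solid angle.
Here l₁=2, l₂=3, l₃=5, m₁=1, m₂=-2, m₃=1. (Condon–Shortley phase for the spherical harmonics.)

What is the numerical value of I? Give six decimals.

-0.117387

Checks pass: Σm=0; 10 even; l₃=5∈[1,5].
(2·2+1)(2·3+1)(2·5+1) = 385
Δ: 0! 4! 6! / 11! → 1/2310
sum: t=0:+1/144 = 1/144
3j²(2 3 5; 0 0 0) = Δ·Π!·Σ² = 10/231  (sign -1)
sum: t=0:+1/720 = 1/720
3j²(2 3 5; 1 -2 1) = Δ·Π!·Σ² = 4/385  (sign +1)
combine: 4πI² = 385·10/231·4/385 = 40/231
take √, sign -1: I = -0.11738675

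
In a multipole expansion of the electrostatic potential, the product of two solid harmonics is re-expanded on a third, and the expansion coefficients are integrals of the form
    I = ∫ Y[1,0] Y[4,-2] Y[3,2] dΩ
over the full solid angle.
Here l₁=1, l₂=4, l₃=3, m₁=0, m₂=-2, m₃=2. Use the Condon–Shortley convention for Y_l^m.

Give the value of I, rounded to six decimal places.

m-sum 0 ✓  L=8 even ✓  3≤3≤5 ✓
Π(2lᵢ+1) = 3×9×7 = 189
triangle coeff Δ(1,4,3) = 1/252
Σ_t [1,1]: t=1:−1/36 = -1/36
(3j)²=4/63 [(1 4 3; 0 0 0)], sign=+1
Σ_t [1,1]: t=1:−1/120 = -1/120
(3j)²=1/21 [(1 4 3; 0 -2 2)], sign=+1
⇒ 4πI² = 4/7
I = (+1)√(4/7/(4π)) = 0.21324362

0.213244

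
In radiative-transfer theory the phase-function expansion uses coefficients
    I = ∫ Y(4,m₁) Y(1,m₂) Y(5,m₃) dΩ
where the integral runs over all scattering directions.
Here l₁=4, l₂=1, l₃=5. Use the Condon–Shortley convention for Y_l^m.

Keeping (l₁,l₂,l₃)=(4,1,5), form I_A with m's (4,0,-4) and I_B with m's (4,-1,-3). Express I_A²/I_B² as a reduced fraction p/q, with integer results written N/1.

9/1

Same 4,1,5: normalisation and zero-m 3j drop out of the ratio.
A: Δ: 0! 8! 2! / 11! → 1/495; sum: t=0:+1/40320 = 1/40320; 3j²(4 1 5; 4 0 -4) = Δ·Π!·Σ² = 1/55  (sign -1)
B: Δ: 0! 8! 2! / 11! → 1/495; sum: t=0:+1/80640 = 1/80640; 3j²(4 1 5; 4 -1 -3) = Δ·Π!·Σ² = 1/495  (sign +1)
I_A²/I_B² = (1/55)/(1/495) = 9/1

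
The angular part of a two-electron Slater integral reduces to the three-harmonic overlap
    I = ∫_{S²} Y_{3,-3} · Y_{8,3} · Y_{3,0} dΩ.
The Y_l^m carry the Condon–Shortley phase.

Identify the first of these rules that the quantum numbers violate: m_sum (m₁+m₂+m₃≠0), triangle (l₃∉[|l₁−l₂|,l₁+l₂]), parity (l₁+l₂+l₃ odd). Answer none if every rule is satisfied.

triangle

Σmᵢ = 0  ✓
l₃∈[|l₁−l₂|,l₁+l₂]=[5,11], have l₃=3  ✗
Σlᵢ = 14 ⇒ even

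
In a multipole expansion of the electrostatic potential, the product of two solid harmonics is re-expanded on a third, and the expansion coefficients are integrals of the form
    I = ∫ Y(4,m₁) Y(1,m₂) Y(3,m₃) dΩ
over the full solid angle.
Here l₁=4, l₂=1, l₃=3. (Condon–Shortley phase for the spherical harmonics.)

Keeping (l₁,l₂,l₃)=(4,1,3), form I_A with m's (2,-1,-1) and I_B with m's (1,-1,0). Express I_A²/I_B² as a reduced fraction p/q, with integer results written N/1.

3/2

Same 4,1,3: normalisation and zero-m 3j drop out of the ratio.
A: Δ: 2! 6! 0! / 9! → 1/252; sum: t=0:+1/96 = 1/96; 3j²(4 1 3; 2 -1 -1) = Δ·Π!·Σ² = 5/84  (sign +1)
B: Δ: 2! 6! 0! / 9! → 1/252; sum: t=0:+1/72 = 1/72; 3j²(4 1 3; 1 -1 0) = Δ·Π!·Σ² = 5/126  (sign -1)
I_A²/I_B² = (5/84)/(5/126) = 3/2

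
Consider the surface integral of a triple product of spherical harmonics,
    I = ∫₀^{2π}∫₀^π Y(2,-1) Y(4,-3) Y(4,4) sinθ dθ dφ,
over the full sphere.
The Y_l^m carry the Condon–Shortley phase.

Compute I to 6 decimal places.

m-sum 0 ✓  L=10 even ✓  2≤4≤6 ✓
Π(2lᵢ+1) = 5×9×9 = 405
triangle coeff Δ(2,4,4) = 1/13860
Σ_t [0,2]: t=0:+1/192 t=1:−1/36 t=2:+1/192 = -5/288
(3j)²=20/693 [(2 4 4; 0 0 0)], sign=-1
Σ_t [1,1]: t=1:−1/1440 = -1/1440
(3j)²=7/165 [(2 4 4; -1 -3 4)], sign=-1
⇒ 4πI² = 60/121
I = (+1)√(60/121/(4π)) = 0.19864517

0.198645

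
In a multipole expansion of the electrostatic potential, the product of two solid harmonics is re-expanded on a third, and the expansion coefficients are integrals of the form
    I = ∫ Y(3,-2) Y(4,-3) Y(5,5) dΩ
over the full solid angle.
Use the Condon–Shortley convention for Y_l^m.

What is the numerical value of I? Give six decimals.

m-sum 0 ✓  L=12 even ✓  1≤5≤7 ✓
Π(2lᵢ+1) = 7×9×11 = 693
triangle coeff Δ(3,4,5) = 1/180180
Σ_t [0,2]: t=0:+1/576 t=1:−1/144 t=2:+1/576 = -1/288
(3j)²=20/1001 [(3 4 5; 0 0 0)], sign=+1
Σ_t [1,1]: t=1:−1/17280 = -1/17280
(3j)²=35/858 [(3 4 5; -2 -3 5)], sign=-1
⇒ 4πI² = 1050/1859
I = (-1)√(1050/1859/(4π)) = -0.21200691

-0.212007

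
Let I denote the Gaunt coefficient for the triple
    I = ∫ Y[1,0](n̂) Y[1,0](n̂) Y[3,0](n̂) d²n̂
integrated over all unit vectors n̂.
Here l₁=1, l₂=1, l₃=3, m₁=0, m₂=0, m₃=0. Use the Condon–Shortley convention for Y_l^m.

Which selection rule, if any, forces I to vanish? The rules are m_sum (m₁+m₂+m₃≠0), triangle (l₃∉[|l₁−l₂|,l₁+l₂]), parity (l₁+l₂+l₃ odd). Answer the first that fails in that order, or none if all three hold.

m₁+m₂+m₃ = 0 + 0 + 0 = 0  ✓
triangle: |1−1|=0 ≤ l₃=3 ≤ 1+1=2  ✗
parity: l₁+l₂+l₃ = 5 is odd

triangle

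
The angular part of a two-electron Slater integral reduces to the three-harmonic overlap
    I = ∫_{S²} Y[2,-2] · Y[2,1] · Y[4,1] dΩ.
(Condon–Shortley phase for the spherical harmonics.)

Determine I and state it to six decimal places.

-0.090112

m-sum 0 ✓  L=8 even ✓  0≤4≤4 ✓
Π(2lᵢ+1) = 5×5×9 = 225
triangle coeff Δ(2,2,4) = 1/630
Σ_t [0,0]: t=0:+1/16 = 1/16
(3j)²=2/35 [(2 2 4; 0 0 0)], sign=+1
Σ_t [0,0]: t=0:+1/144 = 1/144
(3j)²=1/126 [(2 2 4; -2 1 1)], sign=-1
⇒ 4πI² = 5/49
I = (-1)√(5/49/(4π)) = -0.09011188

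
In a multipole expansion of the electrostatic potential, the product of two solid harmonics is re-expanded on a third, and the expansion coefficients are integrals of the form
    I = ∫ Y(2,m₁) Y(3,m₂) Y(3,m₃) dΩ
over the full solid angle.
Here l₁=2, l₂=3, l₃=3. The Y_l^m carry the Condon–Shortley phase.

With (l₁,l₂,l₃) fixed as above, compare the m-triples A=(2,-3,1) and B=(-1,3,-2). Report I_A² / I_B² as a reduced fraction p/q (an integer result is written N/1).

Same 2,3,3: normalisation and zero-m 3j drop out of the ratio.
A: Δ: 2! 2! 4! / 9! → 1/3780; sum: t=0:+1/96 = 1/96; 3j²(2 3 3; 2 -3 1) = Δ·Π!·Σ² = 1/42  (sign +1)
B: Δ: 2! 2! 4! / 9! → 1/3780; sum: t=2:+1/48 = 1/48; 3j²(2 3 3; -1 3 -2) = Δ·Π!·Σ² = 5/84  (sign -1)
I_A²/I_B² = (1/42)/(5/84) = 2/5

2/5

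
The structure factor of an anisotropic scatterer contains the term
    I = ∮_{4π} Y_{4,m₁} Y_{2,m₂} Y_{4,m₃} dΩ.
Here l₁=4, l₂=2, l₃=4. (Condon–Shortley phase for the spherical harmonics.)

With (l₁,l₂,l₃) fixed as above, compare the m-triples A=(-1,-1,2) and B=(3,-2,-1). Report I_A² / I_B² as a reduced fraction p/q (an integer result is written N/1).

l's match ⇒ only the (l;m) 3-j factors differ between A and B.
A: triangle coeff Δ(4,2,4) = 1/13860; Σ_t [0,1]: t=0:+1/240 t=1:−1/96 = -1/160; (3j)²=27/1540 [(4 2 4; -1 -1 2)], sign=-1
B: triangle coeff Δ(4,2,4) = 1/13860; Σ_t [0,0]: t=0:+1/480 = 1/480; (3j)²=3/110 [(4 2 4; 3 -2 -1)], sign=-1
I_A²/I_B² = (27/1540)/(3/110) = 9/14

9/14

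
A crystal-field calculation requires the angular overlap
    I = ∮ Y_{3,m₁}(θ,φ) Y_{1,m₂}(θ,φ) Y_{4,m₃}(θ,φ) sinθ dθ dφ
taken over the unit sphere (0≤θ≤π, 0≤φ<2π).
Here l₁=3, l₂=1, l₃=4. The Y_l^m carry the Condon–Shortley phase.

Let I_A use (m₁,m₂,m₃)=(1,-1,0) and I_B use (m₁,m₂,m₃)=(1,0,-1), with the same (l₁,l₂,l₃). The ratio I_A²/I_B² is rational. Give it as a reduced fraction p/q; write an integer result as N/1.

2/5

Same 3,1,4: normalisation and zero-m 3j drop out of the ratio.
A: Δ: 0! 6! 2! / 9! → 1/252; sum: t=0:+1/96 = 1/96; 3j²(3 1 4; 1 -1 0) = Δ·Π!·Σ² = 1/42  (sign +1)
B: Δ: 0! 6! 2! / 9! → 1/252; sum: t=0:+1/48 = 1/48; 3j²(3 1 4; 1 0 -1) = Δ·Π!·Σ² = 5/84  (sign -1)
I_A²/I_B² = (1/42)/(5/84) = 2/5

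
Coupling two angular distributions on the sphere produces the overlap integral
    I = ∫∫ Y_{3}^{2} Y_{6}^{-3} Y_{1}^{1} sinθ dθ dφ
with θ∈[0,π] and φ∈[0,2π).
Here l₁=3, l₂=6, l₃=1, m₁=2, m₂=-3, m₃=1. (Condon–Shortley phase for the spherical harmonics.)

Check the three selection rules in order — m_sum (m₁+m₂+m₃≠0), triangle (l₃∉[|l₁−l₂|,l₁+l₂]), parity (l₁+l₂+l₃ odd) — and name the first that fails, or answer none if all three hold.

triangle

m₁+m₂+m₃ = 2 − 3 + 1 = 0  ✓
triangle: |3−6|=3 ≤ l₃=1 ≤ 3+6=9  ✗
parity: l₁+l₂+l₃ = 10 is even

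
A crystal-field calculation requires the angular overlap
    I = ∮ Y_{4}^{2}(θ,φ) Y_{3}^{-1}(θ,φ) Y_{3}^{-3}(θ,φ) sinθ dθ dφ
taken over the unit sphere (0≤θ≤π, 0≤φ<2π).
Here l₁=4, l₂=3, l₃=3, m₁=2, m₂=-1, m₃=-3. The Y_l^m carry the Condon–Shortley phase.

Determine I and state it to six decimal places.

Σmᵢ = -2 ≠ 0, so the φ-integral vanishes; I = 0

0.000000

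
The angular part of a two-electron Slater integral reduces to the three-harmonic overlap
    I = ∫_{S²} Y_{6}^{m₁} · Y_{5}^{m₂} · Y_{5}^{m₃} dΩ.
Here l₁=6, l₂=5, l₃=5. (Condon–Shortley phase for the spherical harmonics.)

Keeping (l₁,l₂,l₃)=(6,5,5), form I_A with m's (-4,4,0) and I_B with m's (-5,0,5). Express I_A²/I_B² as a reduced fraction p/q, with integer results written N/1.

16/55

l's match ⇒ only the (l;m) 3-j factors differ between A and B.
A: triangle coeff Δ(6,5,5) = 1/28588560; Σ_t [5,6]: t=5:−1/345600 t=6:+1/207360 = 1/518400; (3j)²=12/2431 [(6 5 5; -4 4 0)], sign=-1
B: triangle coeff Δ(6,5,5) = 1/28588560; Σ_t [5,5]: t=5:−1/2073600 = -1/2073600; (3j)²=15/884 [(6 5 5; -5 0 5)], sign=-1
I_A²/I_B² = (12/2431)/(15/884) = 16/55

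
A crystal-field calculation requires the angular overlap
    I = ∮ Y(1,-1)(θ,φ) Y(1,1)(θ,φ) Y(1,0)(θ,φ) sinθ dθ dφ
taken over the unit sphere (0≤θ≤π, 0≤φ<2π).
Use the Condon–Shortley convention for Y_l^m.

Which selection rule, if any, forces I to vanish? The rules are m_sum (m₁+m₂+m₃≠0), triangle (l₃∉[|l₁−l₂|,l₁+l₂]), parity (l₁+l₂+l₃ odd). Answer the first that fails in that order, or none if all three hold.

Σmᵢ = 0  ✓
l₃∈[|l₁−l₂|,l₁+l₂]=[0,2], have l₃=1  ✓
Σlᵢ = 3 ⇒ odd  ✗

parity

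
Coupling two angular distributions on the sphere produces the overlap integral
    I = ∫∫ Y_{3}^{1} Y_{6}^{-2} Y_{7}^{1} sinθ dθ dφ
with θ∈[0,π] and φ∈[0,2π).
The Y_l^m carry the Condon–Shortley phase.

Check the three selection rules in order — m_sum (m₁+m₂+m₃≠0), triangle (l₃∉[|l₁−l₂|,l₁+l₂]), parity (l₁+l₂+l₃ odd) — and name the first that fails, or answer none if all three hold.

none

azimuthal sum: 1 − 2 + 1 = 0  ✓
3 ≤ 7 ≤ 9 (triangle on l)  ✓
L = 3 + 6 + 7 = 16 (even)  ✓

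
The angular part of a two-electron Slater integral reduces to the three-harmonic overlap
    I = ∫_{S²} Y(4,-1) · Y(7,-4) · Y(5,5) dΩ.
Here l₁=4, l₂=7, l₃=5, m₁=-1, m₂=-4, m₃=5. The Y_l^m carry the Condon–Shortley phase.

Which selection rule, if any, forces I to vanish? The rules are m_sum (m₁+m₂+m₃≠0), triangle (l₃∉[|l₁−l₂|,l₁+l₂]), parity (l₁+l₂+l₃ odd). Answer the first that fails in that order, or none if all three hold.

azimuthal sum: -1 − 4 + 5 = 0  ✓
3 ≤ 5 ≤ 11 (triangle on l)  ✓
L = 4 + 7 + 5 = 16 (even)  ✓

none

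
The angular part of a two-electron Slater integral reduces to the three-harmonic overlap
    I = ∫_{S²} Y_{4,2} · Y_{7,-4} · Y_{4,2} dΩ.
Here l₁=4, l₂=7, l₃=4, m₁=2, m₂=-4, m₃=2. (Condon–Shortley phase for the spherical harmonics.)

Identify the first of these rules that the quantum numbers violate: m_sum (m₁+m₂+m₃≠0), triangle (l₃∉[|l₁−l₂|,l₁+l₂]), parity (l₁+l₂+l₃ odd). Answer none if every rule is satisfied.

azimuthal sum: 2 − 4 + 2 = 0  ✓
3 ≤ 4 ≤ 11 (triangle on l)  ✓
L = 4 + 7 + 4 = 15 (odd)  ✗

parity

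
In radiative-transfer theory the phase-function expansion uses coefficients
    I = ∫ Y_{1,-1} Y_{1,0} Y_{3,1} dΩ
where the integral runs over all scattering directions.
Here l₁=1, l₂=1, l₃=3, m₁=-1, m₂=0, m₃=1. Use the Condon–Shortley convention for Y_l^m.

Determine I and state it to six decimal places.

0.000000

triangle: need 0≤l₃≤2, have 3; I=0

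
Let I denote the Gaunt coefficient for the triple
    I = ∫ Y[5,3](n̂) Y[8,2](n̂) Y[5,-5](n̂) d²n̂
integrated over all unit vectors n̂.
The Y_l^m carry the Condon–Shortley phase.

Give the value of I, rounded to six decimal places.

Checks pass: Σm=0; 18 even; l₃=5∈[3,13].
(2·5+1)(2·8+1)(2·5+1) = 2057
Δ: 8! 2! 8! / 19! → 1/37413090
sum: t=3:−1/1036800 t=4:+1/331776 t=5:−1/1036800 = 1/921600
3j²(5 8 5; 0 0 0) = Δ·Π!·Σ² = 490/46189  (sign -1)
sum: t=2:+1/116121600 = 1/116121600
3j²(5 8 5; 3 2 -5) = Δ·Π!·Σ² = 70/46189  (sign +1)
combine: 4πI² = 2057·490/46189·70/46189 = 34300/1037153
take √, sign -1: I = -0.05130040

-0.051300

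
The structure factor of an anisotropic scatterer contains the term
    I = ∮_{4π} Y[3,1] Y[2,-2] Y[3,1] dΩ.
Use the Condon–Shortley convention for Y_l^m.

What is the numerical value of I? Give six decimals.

0.206013

m-sum 0 ✓  L=8 even ✓  1≤3≤5 ✓
Π(2lᵢ+1) = 7×5×7 = 245
triangle coeff Δ(3,2,3) = 1/3780
Σ_t [0,2]: t=0:+1/24 t=1:−1/4 t=2:+1/24 = -1/6
(3j)²=4/105 [(3 2 3; 0 0 0)], sign=+1
Σ_t [0,0]: t=0:+1/16 = 1/16
(3j)²=2/35 [(3 2 3; 1 -2 1)], sign=+1
⇒ 4πI² = 8/15
I = (+1)√(8/15/(4π)) = 0.20601291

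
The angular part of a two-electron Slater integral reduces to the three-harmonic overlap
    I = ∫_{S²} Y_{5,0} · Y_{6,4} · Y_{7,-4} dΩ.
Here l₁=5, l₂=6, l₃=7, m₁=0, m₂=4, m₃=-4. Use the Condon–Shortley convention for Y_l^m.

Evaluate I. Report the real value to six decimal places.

-0.129992

Rules hold: Σm=0, L=18 even, 1≤7≤11.
N = 11·13·15 = 2145
Δ = 4!·6!·8!/19! = 1/174594420
Racah Σ t=0..4: t=0:+1/4147200 t=1:−1/207360 t=2:+1/82944 t=3:−1/207360 t=4:+1/4147200 = 1/345600
⇒ 3j(5 6 7; 0 0 0)² = 420/46189, sgn -1
Racah Σ t=2..4: t=2:+1/5806080 t=3:−1/1451520 t=4:+1/4147200 = -1/3628800
⇒ 3j(5 6 7; 0 4 -4)² = 320/29393, sgn +1
4πI² = N·(3j₀)²·(3jₘ)² = 288000/1356277
I = -1·√(0.212346/4π) = -0.12999215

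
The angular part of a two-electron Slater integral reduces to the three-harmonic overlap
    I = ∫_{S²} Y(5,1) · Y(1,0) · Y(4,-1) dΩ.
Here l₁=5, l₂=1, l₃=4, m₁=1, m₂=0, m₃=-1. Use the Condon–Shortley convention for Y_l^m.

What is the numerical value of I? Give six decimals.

m-sum 0 ✓  L=10 even ✓  4≤4≤6 ✓
Π(2lᵢ+1) = 11×3×9 = 297
triangle coeff Δ(5,1,4) = 1/495
Σ_t [1,1]: t=1:−1/576 = -1/576
(3j)²=5/99 [(5 1 4; 0 0 0)], sign=-1
Σ_t [1,1]: t=1:−1/720 = -1/720
(3j)²=8/165 [(5 1 4; 1 0 -1)], sign=+1
⇒ 4πI² = 8/11
I = (-1)√(8/11/(4π)) = -0.24057125

-0.240571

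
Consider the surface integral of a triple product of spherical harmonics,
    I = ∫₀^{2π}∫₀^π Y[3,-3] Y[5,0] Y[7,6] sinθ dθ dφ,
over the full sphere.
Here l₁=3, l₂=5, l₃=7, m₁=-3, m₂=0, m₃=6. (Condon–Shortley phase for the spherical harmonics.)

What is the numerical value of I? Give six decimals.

0.000000

-3 + 0 + 6 = 3 ≠ 0: azimuthal integral kills it; I = 0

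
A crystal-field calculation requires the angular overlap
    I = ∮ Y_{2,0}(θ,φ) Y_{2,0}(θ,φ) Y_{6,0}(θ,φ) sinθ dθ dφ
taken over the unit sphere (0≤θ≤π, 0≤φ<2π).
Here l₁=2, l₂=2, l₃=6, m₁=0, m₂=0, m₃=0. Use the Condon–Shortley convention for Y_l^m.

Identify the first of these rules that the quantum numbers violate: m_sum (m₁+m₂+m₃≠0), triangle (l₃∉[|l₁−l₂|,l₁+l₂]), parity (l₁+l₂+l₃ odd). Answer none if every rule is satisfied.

triangle

azimuthal sum: 0 + 0 + 0 = 0  ✓
0 ≤ 6 ≤ 4 (triangle on l)  ✗
L = 2 + 2 + 6 = 10 (even)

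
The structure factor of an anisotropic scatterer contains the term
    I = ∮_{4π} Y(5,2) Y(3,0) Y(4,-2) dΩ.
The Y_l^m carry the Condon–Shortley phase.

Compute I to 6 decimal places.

0.022664

Checks pass: Σm=0; 12 even; l₃=4∈[2,8].
(2·5+1)(2·3+1)(2·4+1) = 693
Δ: 4! 6! 2! / 13! → 1/180180
sum: t=1:−1/576 t=2:+1/144 t=3:−1/576 = 1/288
3j²(5 3 4; 0 0 0) = Δ·Π!·Σ² = 20/1001  (sign +1)
sum: t=1:−1/576 t=2:+1/480 t=3:−1/8640 = 1/4320
3j²(5 3 4; 2 0 -2) = Δ·Π!·Σ² = 1/2145  (sign +1)
combine: 4πI² = 693·20/1001·1/2145 = 12/1859
take √, sign +1: I = 0.02266449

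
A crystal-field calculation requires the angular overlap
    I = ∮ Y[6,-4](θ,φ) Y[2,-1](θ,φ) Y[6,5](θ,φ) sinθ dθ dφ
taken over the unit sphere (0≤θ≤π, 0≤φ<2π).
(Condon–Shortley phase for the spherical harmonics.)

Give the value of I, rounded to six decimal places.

-0.197649

Rules hold: Σm=0, L=14 even, 4≤6≤8.
N = 13·5·13 = 845
Δ = 2!·10!·2!/15! = 1/90090
Racah Σ t=0..2: t=0:+1/69120 t=1:−1/14400 t=2:+1/69120 = -7/172800
⇒ 3j(6 2 6; 0 0 0)² = 14/715, sgn -1
Racah Σ t=0..1: t=0:+1/7257600 t=1:−1/725760 = -1/806400
⇒ 3j(6 2 6; -4 -1 5)² = 27/910, sgn +1
4πI² = N·(3j₀)²·(3jₘ)² = 27/55
I = -1·√(0.490909/4π) = -0.19764945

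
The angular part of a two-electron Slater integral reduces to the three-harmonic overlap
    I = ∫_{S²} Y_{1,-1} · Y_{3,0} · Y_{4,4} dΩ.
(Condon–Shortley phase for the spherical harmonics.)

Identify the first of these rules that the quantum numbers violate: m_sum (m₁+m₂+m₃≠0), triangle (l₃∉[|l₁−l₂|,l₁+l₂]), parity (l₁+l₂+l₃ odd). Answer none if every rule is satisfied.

m_sum

azimuthal sum: -1 + 0 + 4 = 3  ✗
2 ≤ 4 ≤ 4 (triangle on l)
L = 1 + 3 + 4 = 8 (even)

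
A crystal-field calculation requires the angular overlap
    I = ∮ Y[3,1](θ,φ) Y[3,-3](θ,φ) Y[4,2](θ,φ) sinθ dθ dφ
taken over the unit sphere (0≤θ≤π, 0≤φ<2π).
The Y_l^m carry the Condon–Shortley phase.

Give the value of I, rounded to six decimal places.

m-sum 0 ✓  L=10 even ✓  0≤4≤6 ✓
Π(2lᵢ+1) = 7×7×9 = 441
triangle coeff Δ(3,3,4) = 1/34650
Σ_t [0,2]: t=0:+1/72 t=1:−1/16 t=2:+1/72 = -5/144
(3j)²=2/77 [(3 3 4; 0 0 0)], sign=-1
Σ_t [0,0]: t=0:+1/192 = 1/192
(3j)²=3/77 [(3 3 4; 1 -3 2)], sign=+1
⇒ 4πI² = 54/121
I = (-1)√(54/121/(4π)) = -0.18845135

-0.188451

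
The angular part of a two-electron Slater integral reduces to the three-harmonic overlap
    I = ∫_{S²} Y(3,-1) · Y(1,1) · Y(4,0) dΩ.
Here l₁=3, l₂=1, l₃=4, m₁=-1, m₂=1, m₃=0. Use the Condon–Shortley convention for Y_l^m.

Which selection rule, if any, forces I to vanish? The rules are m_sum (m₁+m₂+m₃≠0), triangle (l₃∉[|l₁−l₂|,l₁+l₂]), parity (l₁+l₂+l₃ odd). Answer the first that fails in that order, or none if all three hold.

azimuthal sum: -1 + 1 + 0 = 0  ✓
2 ≤ 4 ≤ 4 (triangle on l)  ✓
L = 3 + 1 + 4 = 8 (even)  ✓

none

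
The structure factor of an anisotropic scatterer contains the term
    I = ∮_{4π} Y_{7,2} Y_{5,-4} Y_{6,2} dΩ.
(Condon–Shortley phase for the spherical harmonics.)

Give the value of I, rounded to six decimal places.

m-sum 0 ✓  L=18 even ✓  2≤6≤12 ✓
Π(2lᵢ+1) = 15×11×13 = 2145
triangle coeff Δ(7,5,6) = 1/174594420
Σ_t [1,5]: t=1:−1/4147200 t=2:+1/207360 t=3:−1/82944 t=4:+1/207360 t=5:−1/4147200 = -1/345600
(3j)²=420/46189 [(7 5 6; 0 0 0)], sign=-1
Σ_t [0,1]: t=0:+1/3110400 t=1:−1/1658880 = -7/24883200
(3j)²=4802/692835 [(7 5 6; 2 -4 2)], sign=-1
⇒ 4πI² = 2016840/14919047
I = (+1)√(2016840/14919047/(4π)) = 0.10371946

0.103719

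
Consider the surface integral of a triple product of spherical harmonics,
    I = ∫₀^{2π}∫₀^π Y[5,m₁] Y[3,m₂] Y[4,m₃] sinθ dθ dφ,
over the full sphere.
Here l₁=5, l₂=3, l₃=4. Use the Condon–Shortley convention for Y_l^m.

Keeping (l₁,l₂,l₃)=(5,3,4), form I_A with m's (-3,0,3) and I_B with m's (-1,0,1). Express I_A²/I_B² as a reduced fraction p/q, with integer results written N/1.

Same 5,3,4: normalisation and zero-m 3j drop out of the ratio.
A: Δ: 4! 6! 2! / 13! → 1/180180; sum: t=2:+1/2880 t=3:−1/1440 = -1/2880; 3j²(5 3 4; -3 0 3) = Δ·Π!·Σ² = 7/715  (sign +1)
B: Δ: 4! 6! 2! / 13! → 1/180180; sum: t=1:−1/1440 t=2:+1/192 t=3:−1/432 = 19/8640; 3j²(5 3 4; -1 0 1) = Δ·Π!·Σ² = 361/30030  (sign -1)
I_A²/I_B² = (7/715)/(361/30030) = 294/361

294/361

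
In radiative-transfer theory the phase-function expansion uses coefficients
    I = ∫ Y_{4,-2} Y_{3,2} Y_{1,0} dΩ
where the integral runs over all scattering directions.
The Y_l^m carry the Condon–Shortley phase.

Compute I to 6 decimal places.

0.213244

m-sum 0 ✓  L=8 even ✓  1≤1≤7 ✓
Π(2lᵢ+1) = 9×7×3 = 189
triangle coeff Δ(4,3,1) = 1/252
Σ_t [3,3]: t=3:−1/36 = -1/36
(3j)²=4/63 [(4 3 1; 0 0 0)], sign=+1
Σ_t [5,5]: t=5:−1/120 = -1/120
(3j)²=1/21 [(4 3 1; -2 2 0)], sign=+1
⇒ 4πI² = 4/7
I = (+1)√(4/7/(4π)) = 0.21324362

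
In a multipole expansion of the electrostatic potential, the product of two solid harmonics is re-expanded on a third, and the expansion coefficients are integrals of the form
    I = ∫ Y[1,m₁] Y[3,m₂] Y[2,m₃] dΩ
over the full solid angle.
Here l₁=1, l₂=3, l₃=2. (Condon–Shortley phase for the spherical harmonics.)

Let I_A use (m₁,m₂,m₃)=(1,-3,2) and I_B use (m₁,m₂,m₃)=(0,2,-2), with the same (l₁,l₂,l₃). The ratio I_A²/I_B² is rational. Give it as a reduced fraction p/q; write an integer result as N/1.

3/1

Same 1,3,2: normalisation and zero-m 3j drop out of the ratio.
A: Δ: 2! 0! 4! / 7! → 1/105; sum: t=0:+1/48 = 1/48; 3j²(1 3 2; 1 -3 2) = Δ·Π!·Σ² = 1/7  (sign +1)
B: Δ: 2! 0! 4! / 7! → 1/105; sum: t=1:−1/24 = -1/24; 3j²(1 3 2; 0 2 -2) = Δ·Π!·Σ² = 1/21  (sign -1)
I_A²/I_B² = (1/7)/(1/21) = 3/1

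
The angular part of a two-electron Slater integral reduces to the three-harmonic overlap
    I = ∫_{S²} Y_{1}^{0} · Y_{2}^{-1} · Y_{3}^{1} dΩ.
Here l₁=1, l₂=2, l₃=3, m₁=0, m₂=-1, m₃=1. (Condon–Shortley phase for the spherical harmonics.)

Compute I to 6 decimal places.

m-sum 0 ✓  L=6 even ✓  1≤3≤3 ✓
Π(2lᵢ+1) = 3×5×7 = 105
triangle coeff Δ(1,2,3) = 1/105
Σ_t [0,0]: t=0:+1/4 = 1/4
(3j)²=3/35 [(1 2 3; 0 0 0)], sign=-1
Σ_t [0,0]: t=0:+1/6 = 1/6
(3j)²=8/105 [(1 2 3; 0 -1 1)], sign=+1
⇒ 4πI² = 24/35
I = (-1)√(24/35/(4π)) = -0.23359668

-0.233597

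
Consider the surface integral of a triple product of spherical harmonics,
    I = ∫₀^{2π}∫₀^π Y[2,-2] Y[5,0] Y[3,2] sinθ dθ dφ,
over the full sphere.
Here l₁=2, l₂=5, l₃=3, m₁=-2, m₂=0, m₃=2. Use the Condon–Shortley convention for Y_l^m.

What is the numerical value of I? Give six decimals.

0.053579

m-sum 0 ✓  L=10 even ✓  3≤3≤7 ✓
Π(2lᵢ+1) = 5×11×7 = 385
triangle coeff Δ(2,5,3) = 1/2310
Σ_t [2,2]: t=2:+1/144 = 1/144
(3j)²=10/231 [(2 5 3; 0 0 0)], sign=-1
Σ_t [4,4]: t=4:+1/2880 = 1/2880
(3j)²=1/462 [(2 5 3; -2 0 2)], sign=-1
⇒ 4πI² = 25/693
I = (+1)√(25/693/(4π)) = 0.05357948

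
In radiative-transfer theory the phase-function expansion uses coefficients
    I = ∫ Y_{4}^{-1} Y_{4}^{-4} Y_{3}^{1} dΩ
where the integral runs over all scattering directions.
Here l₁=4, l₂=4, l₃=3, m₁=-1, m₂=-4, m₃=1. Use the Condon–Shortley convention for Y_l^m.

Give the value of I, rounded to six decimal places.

Σmᵢ = -4 ≠ 0, so the φ-integral vanishes; I = 0

0.000000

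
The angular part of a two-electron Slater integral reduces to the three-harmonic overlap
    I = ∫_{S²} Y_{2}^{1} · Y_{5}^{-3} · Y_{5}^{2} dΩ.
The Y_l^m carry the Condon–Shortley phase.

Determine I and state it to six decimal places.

Checks pass: Σm=0; 12 even; l₃=5∈[3,7].
(2·2+1)(2·5+1)(2·5+1) = 605
Δ: 2! 2! 8! / 13! → 1/38610
sum: t=0:+1/2880 t=1:−1/576 t=2:+1/2880 = -1/960
3j²(2 5 5; 0 0 0) = Δ·Π!·Σ² = 10/429  (sign +1)
sum: t=0:+1/2880 t=1:−1/10080 = 1/4032
3j²(2 5 5; 1 -3 2) = Δ·Π!·Σ² = 10/429  (sign -1)
combine: 4πI² = 605·10/429·10/429 = 500/1521
take √, sign -1: I = -0.16173926

-0.161739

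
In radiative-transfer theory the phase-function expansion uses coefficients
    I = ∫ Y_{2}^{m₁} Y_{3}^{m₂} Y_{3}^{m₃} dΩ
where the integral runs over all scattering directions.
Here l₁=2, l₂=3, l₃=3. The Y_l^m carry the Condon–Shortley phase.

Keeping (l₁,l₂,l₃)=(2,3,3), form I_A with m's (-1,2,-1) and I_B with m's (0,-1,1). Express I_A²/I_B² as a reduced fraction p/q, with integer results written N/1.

5/3

Same 2,3,3: normalisation and zero-m 3j drop out of the ratio.
A: Δ: 2! 2! 4! / 9! → 1/3780; sum: t=1:−1/48 t=2:+1/12 = 1/16; 3j²(2 3 3; -1 2 -1) = Δ·Π!·Σ² = 1/28  (sign +1)
B: Δ: 2! 2! 4! / 9! → 1/3780; sum: t=0:+1/16 t=1:−1/6 t=2:+1/96 = -3/32; 3j²(2 3 3; 0 -1 1) = Δ·Π!·Σ² = 3/140  (sign -1)
I_A²/I_B² = (1/28)/(3/140) = 5/3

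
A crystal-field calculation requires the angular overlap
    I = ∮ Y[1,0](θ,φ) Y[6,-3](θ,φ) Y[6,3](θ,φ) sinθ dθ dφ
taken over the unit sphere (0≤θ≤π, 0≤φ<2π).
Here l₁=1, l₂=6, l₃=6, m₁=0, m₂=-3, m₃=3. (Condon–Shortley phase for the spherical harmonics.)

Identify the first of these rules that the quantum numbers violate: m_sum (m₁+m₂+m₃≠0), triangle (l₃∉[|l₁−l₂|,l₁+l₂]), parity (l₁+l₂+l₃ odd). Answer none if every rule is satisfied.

parity

m₁+m₂+m₃ = 0 − 3 + 3 = 0  ✓
triangle: |1−6|=5 ≤ l₃=6 ≤ 1+6=7  ✓
parity: l₁+l₂+l₃ = 13 is odd  ✗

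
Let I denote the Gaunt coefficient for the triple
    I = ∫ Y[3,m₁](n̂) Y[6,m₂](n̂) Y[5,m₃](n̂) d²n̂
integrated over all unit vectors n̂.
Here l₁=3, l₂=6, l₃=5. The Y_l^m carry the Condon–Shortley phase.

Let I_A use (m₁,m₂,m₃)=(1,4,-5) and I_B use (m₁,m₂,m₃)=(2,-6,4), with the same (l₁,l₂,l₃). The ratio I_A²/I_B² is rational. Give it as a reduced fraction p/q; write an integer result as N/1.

l's match ⇒ only the (l;m) 3-j factors differ between A and B.
A: triangle coeff Δ(3,6,5) = 1/675675; Σ_t [2,2]: t=2:+1/322560 = 1/322560; (3j)²=18/1001 [(3 6 5; 1 4 -5)], sign=+1
B: triangle coeff Δ(3,6,5) = 1/675675; Σ_t [0,0]: t=0:+1/967680 = 1/967680; (3j)²=3/91 [(3 6 5; 2 -6 4)], sign=-1
I_A²/I_B² = (18/1001)/(3/91) = 6/11

6/11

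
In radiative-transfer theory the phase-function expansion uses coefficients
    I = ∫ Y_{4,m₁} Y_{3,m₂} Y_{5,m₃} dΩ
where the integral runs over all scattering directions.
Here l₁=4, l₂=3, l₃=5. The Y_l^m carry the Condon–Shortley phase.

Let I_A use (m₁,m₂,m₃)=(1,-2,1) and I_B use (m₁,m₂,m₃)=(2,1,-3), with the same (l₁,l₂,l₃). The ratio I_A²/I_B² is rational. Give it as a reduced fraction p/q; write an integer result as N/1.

3125/3402

Shared (l₁,l₂,l₃)=(4,3,5): N and (l;000)² cancel in I_A²/I_B².
A: Δ = 2!·6!·4!/13! = 1/180180; Racah Σ t=0..1: t=0:+1/432 t=1:−1/1152 = 5/3456; ⇒ 3j(4 3 5; 1 -2 1)² = 625/36036, sgn +1
B: Δ = 2!·6!·4!/13! = 1/180180; Racah Σ t=0..2: t=0:+1/2304 t=1:−1/720 t=2:+1/5760 = -1/1280; ⇒ 3j(4 3 5; 2 1 -3)² = 27/1430, sgn -1
I_A²/I_B² = (625/36036)/(27/1430) = 3125/3402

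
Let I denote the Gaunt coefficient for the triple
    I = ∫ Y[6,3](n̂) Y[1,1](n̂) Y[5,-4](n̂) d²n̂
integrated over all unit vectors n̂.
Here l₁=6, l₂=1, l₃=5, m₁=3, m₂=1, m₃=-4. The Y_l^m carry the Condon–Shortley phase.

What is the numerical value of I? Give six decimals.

m-sum 0 ✓  L=12 even ✓  5≤5≤7 ✓
Π(2lᵢ+1) = 13×3×11 = 429
triangle coeff Δ(6,1,5) = 1/858
Σ_t [1,1]: t=1:−1/14400 = -1/14400
(3j)²=6/143 [(6 1 5; 0 0 0)], sign=+1
Σ_t [2,2]: t=2:+1/725760 = 1/725760
(3j)²=1/286 [(6 1 5; 3 1 -4)], sign=-1
⇒ 4πI² = 9/143
I = (-1)√(9/143/(4π)) = -0.07076985

-0.070770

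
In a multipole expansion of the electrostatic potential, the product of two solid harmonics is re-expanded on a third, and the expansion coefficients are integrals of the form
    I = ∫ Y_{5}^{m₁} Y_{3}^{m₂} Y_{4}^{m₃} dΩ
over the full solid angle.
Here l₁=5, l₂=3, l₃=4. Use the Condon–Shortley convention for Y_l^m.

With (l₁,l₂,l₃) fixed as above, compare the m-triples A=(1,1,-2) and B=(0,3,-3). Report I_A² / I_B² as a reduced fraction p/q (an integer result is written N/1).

l's match ⇒ only the (l;m) 3-j factors differ between A and B.
A: triangle coeff Δ(5,3,4) = 1/180180; Σ_t [2,4]: t=2:+1/384 t=3:−1/720 t=4:+1/34560 = 43/34560; (3j)²=1849/180180 [(5 3 4; 1 1 -2)], sign=+1
B: triangle coeff Δ(5,3,4) = 1/180180; Σ_t [4,4]: t=4:+1/5760 = 1/5760; (3j)²=5/572 [(5 3 4; 0 3 -3)], sign=-1
I_A²/I_B² = (1849/180180)/(5/572) = 1849/1575

1849/1575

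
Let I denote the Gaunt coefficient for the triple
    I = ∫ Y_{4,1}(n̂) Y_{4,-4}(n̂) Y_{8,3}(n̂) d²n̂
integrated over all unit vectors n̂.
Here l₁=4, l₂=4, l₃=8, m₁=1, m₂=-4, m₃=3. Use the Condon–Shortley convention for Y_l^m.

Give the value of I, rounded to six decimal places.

-0.043020

m-sum 0 ✓  L=16 even ✓  0≤8≤8 ✓
Π(2lᵢ+1) = 9×9×17 = 1377
triangle coeff Δ(4,4,8) = 1/218790
Σ_t [0,0]: t=0:+1/331776 = 1/331776
(3j)²=490/21879 [(4 4 8; 0 0 0)], sign=+1
Σ_t [0,0]: t=0:+1/29030400 = 1/29030400
(3j)²=1/1326 [(4 4 8; 1 -4 3)], sign=-1
⇒ 4πI² = 735/31603
I = (-1)√(735/31603/(4π)) = -0.04302041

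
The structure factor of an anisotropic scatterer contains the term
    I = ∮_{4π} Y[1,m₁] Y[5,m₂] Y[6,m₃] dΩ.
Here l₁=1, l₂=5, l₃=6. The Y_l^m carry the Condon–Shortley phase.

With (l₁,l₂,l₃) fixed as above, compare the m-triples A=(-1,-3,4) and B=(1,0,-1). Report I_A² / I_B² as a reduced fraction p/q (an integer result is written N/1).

15/7

Shared (l₁,l₂,l₃)=(1,5,6): N and (l;000)² cancel in I_A²/I_B².
A: Δ = 0!·2!·10!/13! = 1/858; Racah Σ t=0..0: t=0:+1/161280 = 1/161280; ⇒ 3j(1 5 6; -1 -3 4)² = 15/286, sgn +1
B: Δ = 0!·2!·10!/13! = 1/858; Racah Σ t=0..0: t=0:+1/28800 = 1/28800; ⇒ 3j(1 5 6; 1 0 -1)² = 7/286, sgn -1
I_A²/I_B² = (15/286)/(7/286) = 15/7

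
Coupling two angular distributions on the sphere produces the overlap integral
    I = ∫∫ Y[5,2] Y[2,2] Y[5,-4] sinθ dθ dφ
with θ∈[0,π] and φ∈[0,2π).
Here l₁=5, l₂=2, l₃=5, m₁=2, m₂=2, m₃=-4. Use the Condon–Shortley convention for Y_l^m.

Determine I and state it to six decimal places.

Rules hold: Σm=0, L=12 even, 3≤5≤7.
N = 11·5·11 = 605
Δ = 2!·8!·2!/13! = 1/38610
Racah Σ t=0..2: t=0:+1/2880 t=1:−1/576 t=2:+1/2880 = -1/960
⇒ 3j(5 2 5; 0 0 0)² = 10/429, sgn +1
Racah Σ t=2..2: t=2:+1/20160 = 1/20160
⇒ 3j(5 2 5; 2 2 -4)² = 12/715, sgn -1
4πI² = N·(3j₀)²·(3jₘ)² = 40/169
I = -1·√(0.236686/4π) = -0.13724032

-0.137240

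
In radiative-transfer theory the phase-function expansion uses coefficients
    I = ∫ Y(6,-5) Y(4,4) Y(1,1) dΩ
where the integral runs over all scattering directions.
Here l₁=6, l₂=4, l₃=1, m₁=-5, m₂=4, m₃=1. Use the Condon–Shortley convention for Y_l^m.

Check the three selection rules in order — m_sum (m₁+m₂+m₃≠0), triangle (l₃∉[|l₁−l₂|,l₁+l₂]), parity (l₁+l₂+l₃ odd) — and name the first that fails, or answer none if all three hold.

triangle

azimuthal sum: -5 + 4 + 1 = 0  ✓
2 ≤ 1 ≤ 10 (triangle on l)  ✗
L = 6 + 4 + 1 = 11 (odd)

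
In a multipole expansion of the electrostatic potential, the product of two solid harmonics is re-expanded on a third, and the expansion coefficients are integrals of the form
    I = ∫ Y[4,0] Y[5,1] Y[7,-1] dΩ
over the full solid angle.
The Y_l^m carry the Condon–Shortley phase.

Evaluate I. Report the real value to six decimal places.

-0.112008

Rules hold: Σm=0, L=16 even, 1≤7≤9.
N = 9·11·15 = 1485
Δ = 2!·6!·8!/17! = 1/6126120
Racah Σ t=0..2: t=0:+1/69120 t=1:−1/20736 t=2:+1/69120 = -1/51840
⇒ 3j(4 5 7; 0 0 0)² = 280/21879, sgn +1
Racah Σ t=0..2: t=0:+1/138240 t=1:−1/25920 t=2:+1/55296 = -11/829440
⇒ 3j(4 5 7; 0 1 -1)² = 11/1326, sgn -1
4πI² = N·(3j₀)²·(3jₘ)² = 7700/48841
I = -1·√(0.157654/4π) = -0.11200777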